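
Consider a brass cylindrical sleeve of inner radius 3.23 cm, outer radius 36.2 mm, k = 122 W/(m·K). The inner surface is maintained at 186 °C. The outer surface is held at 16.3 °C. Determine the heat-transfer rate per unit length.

Q' = 1.14×10^6 W/m

Q' = 2πk·ΔT/ln(r₂/r₁) = 2π × 122 × 169.7 / ln(0.0362/0.0323) = 1.14×10^6 W/m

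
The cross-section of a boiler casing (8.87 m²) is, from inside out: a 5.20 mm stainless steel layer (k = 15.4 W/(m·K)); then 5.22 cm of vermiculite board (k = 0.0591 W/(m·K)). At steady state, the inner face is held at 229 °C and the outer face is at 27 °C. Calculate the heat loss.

Q = 2.03 kW

Treat each layer as a resistance in series:
  R_stainless steel = L/(kA) = 0.00520/(15.4·8.87) = 3.807×10^-5 K/W
  R_vermiculite board = L/(kA) = 0.0522/(0.0591·8.87) = 0.09958 K/W
ΣR = 3.807×10^-5 + 0.09958 = 0.09962 K/W
Q = ΔT/ΣR = (229 °C − 27 °C)/0.09962 = 2030 W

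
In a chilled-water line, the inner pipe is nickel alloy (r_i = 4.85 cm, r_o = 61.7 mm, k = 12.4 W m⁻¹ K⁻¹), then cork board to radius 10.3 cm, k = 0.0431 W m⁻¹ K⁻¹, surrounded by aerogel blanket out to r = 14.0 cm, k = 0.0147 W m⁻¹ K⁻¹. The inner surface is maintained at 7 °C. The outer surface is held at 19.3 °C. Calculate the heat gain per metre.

Resistance network (inner→outer):
  R'_nickel alloy = ln(0.0617/0.0485)/(2πk) = 0.2407/(2π·12.4) = 0.003090 m·K/W
  R'_cork board = ln(0.103/0.0617)/(2πk) = 0.5124/(2π·0.0431) = 1.892 m·K/W
  R'_aerogel blanket = ln(0.140/0.103)/(2πk) = 0.3069/(2π·0.0147) = 3.323 m·K/W
ΣR = 0.003090 + 1.892 + 3.323 = 5.218 m·K/W
Q' = ΔT/ΣR = (7 °C − 19.3 °C)/5.218 = -2.36 W/m
(Negative Q' ⇒ heat flows inward; heat gain = 2.36 W/m.)

Q' = 2.36 W/m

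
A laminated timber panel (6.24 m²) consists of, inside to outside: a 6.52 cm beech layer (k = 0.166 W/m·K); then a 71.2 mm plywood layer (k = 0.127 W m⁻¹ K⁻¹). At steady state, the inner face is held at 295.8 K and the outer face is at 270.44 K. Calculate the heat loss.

Q = 166 W

Treat each layer as a resistance in series:
  R_beech = L/(kA) = 0.0652/(0.166·6.24) = 0.06294 K/W
  R_plywood = L/(kA) = 0.0712/(0.127·6.24) = 0.08984 K/W
ΣR = 0.06294 + 0.08984 = 0.1528 K/W
Q = ΔT/ΣR = (295.8 K − 270.44 K)/0.1528 = 166 W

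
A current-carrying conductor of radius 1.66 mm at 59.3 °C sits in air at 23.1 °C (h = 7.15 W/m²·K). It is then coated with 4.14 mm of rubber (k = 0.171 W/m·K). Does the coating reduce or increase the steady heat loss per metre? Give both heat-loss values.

Critical radius for a cylinder: r_cr = k/h = 0.0239 m = 2.39 cm.
Outer radius after coating: r₂ = 0.00166 + 0.00414 = 0.00580 m.
Since r₁ < r_cr and r₂ ≤ r_cr, the coating moves toward the maximum at r_cr — heat loss rises.
Bare: R = 1/(2πr₁h) = 13.41 m·K/W; Q = 36.2/13.41 = 2.70 W/m.
Coated: R = R_cond + R_conv = 5.002 m·K/W; Q = 36.2/5.002 = 7.24 W/m.

increases: 2.70 → 7.24 W/m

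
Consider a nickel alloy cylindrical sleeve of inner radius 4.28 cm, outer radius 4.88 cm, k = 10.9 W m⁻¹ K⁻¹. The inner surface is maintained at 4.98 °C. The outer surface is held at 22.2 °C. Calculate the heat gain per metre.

Q' = 8990 W/m

Q' = 2πk·ΔT/ln(r₂/r₁) = 2π × 10.9 × 17.22 / ln(0.0488/0.0428) = 8990 W/m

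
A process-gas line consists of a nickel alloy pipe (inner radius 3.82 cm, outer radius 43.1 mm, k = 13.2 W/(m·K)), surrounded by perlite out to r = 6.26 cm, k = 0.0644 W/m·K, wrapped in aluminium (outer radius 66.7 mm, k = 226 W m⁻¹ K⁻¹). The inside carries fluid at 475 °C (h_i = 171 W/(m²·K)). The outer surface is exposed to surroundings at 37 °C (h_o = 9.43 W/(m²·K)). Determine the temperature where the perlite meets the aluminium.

T = 129 °C

Series thermal resistances, inner to outer:
  R'_conv,in = 1/(2πr h) = 1/(2π·0.0382·171) = 0.02436 m·K/W
  R'_nickel alloy = ln(0.0431/0.0382)/(2πk) = 0.1207/(2π·13.2) = 0.001455 m·K/W
  R'_perlite = ln(0.0626/0.0431)/(2πk) = 0.3732/(2π·0.0644) = 0.9224 m·K/W
  R'_aluminium = ln(0.0667/0.0626)/(2πk) = 0.06344/(2π·226) = 4.468×10^-5 m·K/W
  R'_conv,out = 1/(2πr h) = 1/(2π·0.0667·9.43) = 0.2530 m·K/W
ΣR = 0.02436 + 0.001455 + 0.9224 + 4.468×10^-5 + 0.2530 = 1.201 m·K/W
Q' = ΔT/ΣR = (475 °C − 37 °C)/1.201 = 364.7 W/m
From the inner boundary to the perlite/aluminium interface, ΣR_partial = 0.9482 m·K/W.
T_interface = T_in − Q'·ΣR_partial = 475 °C − (364.7)(0.9482) = 129 °C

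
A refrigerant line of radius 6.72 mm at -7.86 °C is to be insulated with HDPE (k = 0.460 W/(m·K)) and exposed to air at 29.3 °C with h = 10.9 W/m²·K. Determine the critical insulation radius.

r_cr = 4.22 cm

For a cylinder, r_cr = k_ins/h = 0.460/10.9 = 0.0422 m = 4.22 cm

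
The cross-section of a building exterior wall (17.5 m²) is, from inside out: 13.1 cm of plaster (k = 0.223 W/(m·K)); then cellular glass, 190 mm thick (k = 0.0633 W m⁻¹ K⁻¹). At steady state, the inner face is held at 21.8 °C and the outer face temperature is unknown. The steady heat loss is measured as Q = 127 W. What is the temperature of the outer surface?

T_out = -4.25 °C

Sum the resistances:
  R_plaster = L/(kA) = 0.131/(0.223·17.5) = 0.03357 K/W
  R_cellular glass = L/(kA) = 0.190/(0.0633·17.5) = 0.1715 K/W
ΣR = 0.2051 K/W
ΔT = Q·ΣR = 127 × 0.2051 = 26.05 K
Heat flows outward, so T_out = T_in − ΔT = 21.8 − 26.05 = -4.25 °C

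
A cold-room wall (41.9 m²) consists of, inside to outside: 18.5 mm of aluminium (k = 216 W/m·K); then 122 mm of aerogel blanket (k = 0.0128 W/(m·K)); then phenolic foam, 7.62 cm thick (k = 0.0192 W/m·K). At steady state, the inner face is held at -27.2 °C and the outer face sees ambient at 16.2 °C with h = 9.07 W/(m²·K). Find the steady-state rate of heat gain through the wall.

Q = 134 W

Resistance network (inner→outer):
  R_aluminium = L/(kA) = 0.0185/(216·41.9) = 2.044×10^-6 K/W
  R_aerogel blanket = L/(kA) = 0.122/(0.0128·41.9) = 0.2275 K/W
  R_phenolic foam = L/(kA) = 0.0762/(0.0192·41.9) = 0.09472 K/W
  R_conv,out = 1/(hA) = 1/(9.07·41.9) = 0.002631 K/W
ΣR = 2.044×10^-6 + 0.2275 + 0.09472 + 0.002631 = 0.3249 K/W
Q = ΔT/ΣR = (-27.2 °C − 16.2 °C)/0.3249 = -134 W
(Negative Q ⇒ heat flows inward; heat gain = 134 W.)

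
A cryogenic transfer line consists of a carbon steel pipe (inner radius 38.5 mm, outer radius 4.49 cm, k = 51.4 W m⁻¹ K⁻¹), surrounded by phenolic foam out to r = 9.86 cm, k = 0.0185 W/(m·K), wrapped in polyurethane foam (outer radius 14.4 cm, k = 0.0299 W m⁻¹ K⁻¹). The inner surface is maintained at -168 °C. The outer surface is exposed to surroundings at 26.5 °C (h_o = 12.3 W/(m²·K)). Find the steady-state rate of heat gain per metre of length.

Resistance network (inner→outer):
  R'_carbon steel = ln(0.0449/0.0385)/(2πk) = 0.1538/(2π·51.4) = 4.762×10^-4 m·K/W
  R'_phenolic foam = ln(0.0986/0.0449)/(2πk) = 0.7866/(2π·0.0185) = 6.767 m·K/W
  R'_polyurethane foam = ln(0.144/0.0986)/(2πk) = 0.3787/(2π·0.0299) = 2.016 m·K/W
  R'_conv,out = 1/(2πr h) = 1/(2π·0.144·12.3) = 0.08986 m·K/W
ΣR = 4.762×10^-4 + 6.767 + 2.016 + 0.08986 = 8.873 m·K/W
Q' = ΔT/ΣR = (-168 °C − 26.5 °C)/8.873 = -21.9 W/m
(Negative Q' ⇒ heat flows inward; heat gain = 21.9 W/m.)

Q' = 21.9 W/m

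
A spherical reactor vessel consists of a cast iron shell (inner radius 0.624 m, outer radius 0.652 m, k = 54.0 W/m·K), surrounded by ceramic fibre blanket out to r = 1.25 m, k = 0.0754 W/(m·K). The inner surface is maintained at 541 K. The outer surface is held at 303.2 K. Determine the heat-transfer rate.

Series thermal resistances, inner to outer:
  R_cast iron = (1/0.624 − 1/0.652)/(4πk) = 0.06882/(4π·54.0) = 1.014×10^-4 K/W
  R_ceramic fibre blanket = (1/0.652 − 1/1.25)/(4πk) = 0.7337/(4π·0.0754) = 0.7744 K/W
ΣR = 1.014×10^-4 + 0.7744 = 0.7745 K/W
Q = ΔT/ΣR = (541 K − 303.2 K)/0.7745 = 307 W

Q = 307 W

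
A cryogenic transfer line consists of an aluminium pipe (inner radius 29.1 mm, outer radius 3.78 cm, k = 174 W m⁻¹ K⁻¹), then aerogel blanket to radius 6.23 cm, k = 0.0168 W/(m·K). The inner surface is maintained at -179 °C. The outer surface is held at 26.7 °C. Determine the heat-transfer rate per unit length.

Q' = 43.5 W/m

Treat each layer as a resistance in series:
  R'_aluminium = ln(0.0378/0.0291)/(2πk) = 0.2616/(2π·174) = 2.393×10^-4 m·K/W
  R'_aerogel blanket = ln(0.0623/0.0378)/(2πk) = 0.4997/(2π·0.0168) = 4.733 m·K/W
ΣR = 2.393×10^-4 + 4.733 = 4.733 m·K/W
Q' = ΔT/ΣR = (-179 °C − 26.7 °C)/4.733 = -43.5 W/m
(Negative Q' ⇒ heat flows inward; heat gain = 43.5 W/m.)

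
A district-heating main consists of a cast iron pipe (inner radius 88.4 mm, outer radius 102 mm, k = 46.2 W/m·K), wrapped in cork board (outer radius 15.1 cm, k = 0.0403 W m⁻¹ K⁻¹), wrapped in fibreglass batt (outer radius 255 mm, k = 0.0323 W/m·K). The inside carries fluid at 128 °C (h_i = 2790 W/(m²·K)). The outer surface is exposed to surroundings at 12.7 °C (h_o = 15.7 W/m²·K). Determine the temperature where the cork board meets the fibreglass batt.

Resistance network (inner→outer):
  R'_conv,in = 1/(2πr h) = 1/(2π·0.0884·2790) = 6.453×10^-4 m·K/W
  R'_cast iron = ln(0.102/0.0884)/(2πk) = 0.1431/(2π·46.2) = 4.930×10^-4 m·K/W
  R'_cork board = ln(0.151/0.102)/(2πk) = 0.3923/(2π·0.0403) = 1.549 m·K/W
  R'_fibreglass batt = ln(0.255/0.151)/(2πk) = 0.5240/(2π·0.0323) = 2.582 m·K/W
  R'_conv,out = 1/(2πr h) = 1/(2π·0.255·15.7) = 0.03975 m·K/W
ΣR = 6.453×10^-4 + 4.930×10^-4 + 1.549 + 2.582 + 0.03975 = 4.172 m·K/W
Q' = ΔT/ΣR = (128 °C − 12.7 °C)/4.172 = 27.64 W/m
From the inner boundary to the cork board/fibreglass batt interface, ΣR_partial = 1.550 m·K/W.
T_interface = T_in − Q'·ΣR_partial = 128 °C − (27.64)(1.550) = 85.2 °C

T = 85.2 °C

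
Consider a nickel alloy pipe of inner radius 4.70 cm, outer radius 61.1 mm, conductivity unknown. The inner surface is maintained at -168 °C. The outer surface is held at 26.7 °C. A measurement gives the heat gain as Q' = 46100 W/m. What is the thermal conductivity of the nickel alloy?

ΣR = ΔT/Q' = |-168 − 26.7|/46100 = 0.004223 m·K/W
ln(r₂/r₁)/(2πk) = 0.004223 ⇒ k = 0.2624/(2π·0.004223) = 9.89 W/m·K

k = 9.89 W/m·K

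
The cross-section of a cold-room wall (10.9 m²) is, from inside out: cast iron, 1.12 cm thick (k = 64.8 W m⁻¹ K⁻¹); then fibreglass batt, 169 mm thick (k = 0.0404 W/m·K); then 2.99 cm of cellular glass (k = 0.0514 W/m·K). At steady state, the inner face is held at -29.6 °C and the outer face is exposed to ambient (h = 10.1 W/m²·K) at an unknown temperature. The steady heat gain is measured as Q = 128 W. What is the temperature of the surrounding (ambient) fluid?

Sum the resistances:
  R_cast iron = L/(kA) = 0.0112/(64.8·10.9) = 1.586×10^-5 K/W
  R_fibreglass batt = L/(kA) = 0.169/(0.0404·10.9) = 0.3838 K/W
  R_cellular glass = L/(kA) = 0.0299/(0.0514·10.9) = 0.05337 K/W
  R_conv,out = 1/(hA) = 1/(10.1·10.9) = 0.009083 K/W
ΣR = 0.4462 K/W
ΔT = Q·ΣR = 128 × 0.4462 = 57.11 K
Heat flows inward, so T_out = T_in + ΔT = -29.6 + 57.11 = 27.5 °C

T_out = 27.5 °C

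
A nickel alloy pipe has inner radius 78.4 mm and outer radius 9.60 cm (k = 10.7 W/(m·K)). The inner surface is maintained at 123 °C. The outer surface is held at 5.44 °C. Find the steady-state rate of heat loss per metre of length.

Q' = 39000 W/m

Q' = 2πk·ΔT/ln(r₂/r₁) = 2π × 10.7 × 117.56 / ln(0.0960/0.0784) = 39000 W/m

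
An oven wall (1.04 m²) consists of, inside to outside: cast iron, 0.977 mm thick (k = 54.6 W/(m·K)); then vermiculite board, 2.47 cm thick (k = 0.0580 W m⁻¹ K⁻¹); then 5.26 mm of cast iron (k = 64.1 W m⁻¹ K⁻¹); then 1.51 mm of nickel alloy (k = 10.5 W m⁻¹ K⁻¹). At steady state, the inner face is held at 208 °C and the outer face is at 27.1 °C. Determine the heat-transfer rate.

Q = 442 W

Resistance network (inner→outer):
  R_cast iron = L/(kA) = 9.77×10^-4/(54.6·1.04) = 1.721×10^-5 K/W
  R_vermiculite board = L/(kA) = 0.0247/(0.0580·1.04) = 0.4095 K/W
  R_cast iron = L/(kA) = 0.00526/(64.1·1.04) = 7.890×10^-5 K/W
  R_nickel alloy = L/(kA) = 0.00151/(10.5·1.04) = 1.383×10^-4 K/W
ΣR = 1.721×10^-5 + 0.4095 + 7.890×10^-5 + 1.383×10^-4 = 0.4097 K/W
Q = ΔT/ΣR = (208 °C − 27.1 °C)/0.4097 = 442 W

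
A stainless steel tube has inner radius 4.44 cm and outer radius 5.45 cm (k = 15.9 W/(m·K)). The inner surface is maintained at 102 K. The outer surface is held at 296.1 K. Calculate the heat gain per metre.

Q' = 2πk·ΔT/ln(r₂/r₁) = 2π × 15.9 × 194.1 / ln(0.0545/0.0444) = 94600 W/m

Q' = 94600 W/m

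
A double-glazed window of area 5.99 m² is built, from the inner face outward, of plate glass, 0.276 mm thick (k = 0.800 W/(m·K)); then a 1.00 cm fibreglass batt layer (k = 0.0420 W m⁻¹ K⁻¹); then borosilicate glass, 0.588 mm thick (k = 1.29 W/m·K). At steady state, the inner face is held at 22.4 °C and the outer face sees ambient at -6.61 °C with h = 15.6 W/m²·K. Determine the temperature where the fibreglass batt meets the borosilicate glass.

T = -0.43 °C

Treat each layer as a resistance in series:
  R_plate glass = L/(kA) = 2.76×10^-4/(0.800·5.99) = 5.760×10^-5 K/W
  R_fibreglass batt = L/(kA) = 0.0100/(0.0420·5.99) = 0.03975 K/W
  R_borosilicate glass = L/(kA) = 5.88×10^-4/(1.29·5.99) = 7.610×10^-5 K/W
  R_conv,out = 1/(hA) = 1/(15.6·5.99) = 0.01070 K/W
ΣR = 5.760×10^-5 + 0.03975 + 7.610×10^-5 + 0.01070 = 0.05058 K/W
Q = ΔT/ΣR = (22.4 °C − -6.61 °C)/0.05058 = 573.5 W
From the inner boundary to the fibreglass batt/borosilicate glass interface, ΣR_partial = 0.03981 K/W.
T_interface = T_in − Q·ΣR_partial = 22.4 °C − (573.5)(0.03981) = -0.43 °C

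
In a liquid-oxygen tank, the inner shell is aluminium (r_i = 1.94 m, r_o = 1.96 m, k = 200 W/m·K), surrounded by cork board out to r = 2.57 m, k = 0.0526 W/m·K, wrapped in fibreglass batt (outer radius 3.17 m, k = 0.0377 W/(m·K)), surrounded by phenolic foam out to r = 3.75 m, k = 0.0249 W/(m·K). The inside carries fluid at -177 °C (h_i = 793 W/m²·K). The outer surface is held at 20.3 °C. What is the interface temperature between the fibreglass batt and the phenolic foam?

T = -41.9 °C

Resistance network (inner→outer):
  R_conv,in = 1/(4πr²h) = 1/(4π·1.94²·793) = 2.666×10^-5 K/W
  R_aluminium = (1/1.94 − 1/1.96)/(4πk) = 0.005260/(4π·200) = 2.093×10^-6 K/W
  R_cork board = (1/1.96 − 1/2.57)/(4πk) = 0.1211/(4π·0.0526) = 0.1832 K/W
  R_fibreglass batt = (1/2.57 − 1/3.17)/(4πk) = 0.07365/(4π·0.0377) = 0.1555 K/W
  R_phenolic foam = (1/3.17 − 1/3.75)/(4πk) = 0.04879/(4π·0.0249) = 0.1559 K/W
ΣR = 2.666×10^-5 + 2.093×10^-6 + 0.1832 + 0.1555 + 0.1559 = 0.4946 K/W
Q = ΔT/ΣR = (-177 °C − 20.3 °C)/0.4946 = -398.9 W
From the inner boundary to the fibreglass batt/phenolic foam interface, ΣR_partial = 0.3387 K/W.
T_interface = T_in − Q·ΣR_partial = -177 °C − (-398.9)(0.3387) = -41.9 °C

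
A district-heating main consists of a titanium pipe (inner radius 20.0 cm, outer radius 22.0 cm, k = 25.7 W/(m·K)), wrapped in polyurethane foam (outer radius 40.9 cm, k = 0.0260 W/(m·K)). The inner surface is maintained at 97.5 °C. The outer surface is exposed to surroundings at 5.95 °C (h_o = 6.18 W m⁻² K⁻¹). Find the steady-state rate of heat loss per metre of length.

Resistance network (inner→outer):
  R'_titanium = ln(0.220/0.200)/(2πk) = 0.09531/(2π·25.7) = 5.902×10^-4 m·K/W
  R'_polyurethane foam = ln(0.409/0.220)/(2πk) = 0.6201/(2π·0.0260) = 3.796 m·K/W
  R'_conv,out = 1/(2πr h) = 1/(2π·0.409·6.18) = 0.06297 m·K/W
ΣR = 5.902×10^-4 + 3.796 + 0.06297 = 3.860 m·K/W
Q' = ΔT/ΣR = (97.5 °C − 5.95 °C)/3.860 = 23.7 W/m

Q' = 23.7 W/m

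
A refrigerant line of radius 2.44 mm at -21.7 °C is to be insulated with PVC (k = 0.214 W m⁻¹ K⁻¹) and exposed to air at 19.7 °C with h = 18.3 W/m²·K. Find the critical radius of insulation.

For a cylinder, r_cr = k_ins/h = 0.214/18.3 = 0.0117 m = 1.17 cm

r_cr = 1.17 cm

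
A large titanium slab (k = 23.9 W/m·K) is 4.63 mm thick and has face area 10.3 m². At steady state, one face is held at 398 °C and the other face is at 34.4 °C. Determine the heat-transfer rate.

Q = kA·ΔT/L = 23.9 × 10.3 × |398 °C − 34.4 °C| / 0.00463 = 1.93×10^7 W

Q = 19300 kW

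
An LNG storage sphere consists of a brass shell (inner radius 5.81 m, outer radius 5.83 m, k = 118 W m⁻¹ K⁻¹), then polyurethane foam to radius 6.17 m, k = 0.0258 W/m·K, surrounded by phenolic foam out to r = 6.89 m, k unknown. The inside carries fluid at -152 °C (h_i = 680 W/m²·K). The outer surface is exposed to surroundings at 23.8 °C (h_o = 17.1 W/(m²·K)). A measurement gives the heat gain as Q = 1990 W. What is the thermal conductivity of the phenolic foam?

k = 0.0228 W/m·K

ΣR = ΔT/Q = |-152 − 23.8|/1990 = 0.08834 K/W
Known resistances:
  R_conv,in = 1/(4πr²h) = 1/(4π·5.81²·680) = 3.467×10^-6 K/W
  R_brass = (1/5.81 − 1/5.83)/(4πk) = 5.905×10^-4/(4π·118) = 3.982×10^-7 K/W
  R_polyurethane foam = (1/5.83 − 1/6.17)/(4πk) = 0.009452/(4π·0.0258) = 0.02915 K/W
  R_conv,out = 1/(4πr²h) = 1/(4π·6.89²·17.1) = 9.803×10^-5 K/W
R_phenolic foam = ΣR − ΣR_known = 0.08834 − 0.02925 = 0.05909 K/W
(1/r₁−1/r₂)/(4πk) = 0.05909 ⇒ k = 0.01694/(4π·0.05909) = 0.0228 W/m·K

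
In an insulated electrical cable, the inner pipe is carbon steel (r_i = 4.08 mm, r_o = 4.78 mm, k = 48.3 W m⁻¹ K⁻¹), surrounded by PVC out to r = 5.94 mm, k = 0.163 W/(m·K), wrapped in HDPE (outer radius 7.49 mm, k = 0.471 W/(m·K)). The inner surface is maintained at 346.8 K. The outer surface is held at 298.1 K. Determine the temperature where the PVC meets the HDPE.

T = 311.2 K

Resistance network (inner→outer):
  R'_carbon steel = ln(0.00478/0.00408)/(2πk) = 0.1583/(2π·48.3) = 5.218×10^-4 m·K/W
  R'_PVC = ln(0.00594/0.00478)/(2πk) = 0.2173/(2π·0.163) = 0.2121 m·K/W
  R'_HDPE = ln(0.00749/0.00594)/(2πk) = 0.2319/(2π·0.471) = 0.07835 m·K/W
ΣR = 5.218×10^-4 + 0.2121 + 0.07835 = 0.2910 m·K/W
Q' = ΔT/ΣR = (346.8 K − 298.1 K)/0.2910 = 167.4 W/m
From the inner boundary to the PVC/HDPE interface, ΣR_partial = 0.2126 m·K/W.
T_interface = T_in − Q'·ΣR_partial = 346.8 K − (167.4)(0.2126) = 311.2 K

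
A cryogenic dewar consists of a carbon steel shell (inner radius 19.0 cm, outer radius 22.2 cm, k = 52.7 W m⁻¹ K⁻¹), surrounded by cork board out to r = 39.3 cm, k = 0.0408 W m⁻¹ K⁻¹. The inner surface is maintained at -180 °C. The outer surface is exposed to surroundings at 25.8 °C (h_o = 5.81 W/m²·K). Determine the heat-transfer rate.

Treat each layer as a resistance in series:
  R_carbon steel = (1/0.190 − 1/0.222)/(4πk) = 0.7587/(4π·52.7) = 0.001146 K/W
  R_cork board = (1/0.222 − 1/0.393)/(4πk) = 1.960/(4π·0.0408) = 3.823 K/W
  R_conv,out = 1/(4πr²h) = 1/(4π·0.393²·5.81) = 0.08868 K/W
ΣR = 0.001146 + 3.823 + 0.08868 = 3.913 K/W
Q = ΔT/ΣR = (-180 °C − 25.8 °C)/3.913 = -52.6 W
(Negative Q ⇒ heat flows inward; heat gain = 52.6 W.)

Q = 52.6 W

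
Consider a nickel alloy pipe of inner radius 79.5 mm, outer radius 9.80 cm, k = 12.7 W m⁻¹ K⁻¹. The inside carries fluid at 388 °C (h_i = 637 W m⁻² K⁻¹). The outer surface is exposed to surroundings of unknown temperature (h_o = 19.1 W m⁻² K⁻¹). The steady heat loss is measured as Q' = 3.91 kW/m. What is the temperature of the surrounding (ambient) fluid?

Series resistances:
  R'_conv,in = 1/(2πr h) = 1/(2π·0.0795·637) = 0.003143 m·K/W
  R'_nickel alloy = ln(0.0980/0.0795)/(2πk) = 0.2092/(2π·12.7) = 0.002622 m·K/W
  R'_conv,out = 1/(2πr h) = 1/(2π·0.0980·19.1) = 0.08503 m·K/W
ΣR = 0.09079 m·K/W
ΔT = Q'·ΣR = 3910 × 0.09079 = 355.0 K
Heat flows outward, so T_out = T_in − ΔT = 388 − 355.0 = 33.0 °C

T_out = 33.0 °C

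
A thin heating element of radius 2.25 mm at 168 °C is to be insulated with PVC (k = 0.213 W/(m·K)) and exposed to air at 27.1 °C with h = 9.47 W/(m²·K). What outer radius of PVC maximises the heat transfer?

For a cylinder, r_cr = k_ins/h = 0.213/9.47 = 0.0225 m = 2.25 cm

r_cr = 2.25 cm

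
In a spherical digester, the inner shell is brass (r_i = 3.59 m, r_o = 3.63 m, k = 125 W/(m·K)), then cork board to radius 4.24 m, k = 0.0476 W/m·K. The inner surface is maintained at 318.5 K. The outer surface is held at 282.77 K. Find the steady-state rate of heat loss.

Series thermal resistances, inner to outer:
  R_brass = (1/3.59 − 1/3.63)/(4πk) = 0.003069/(4π·125) = 1.954×10^-6 K/W
  R_cork board = (1/3.63 − 1/4.24)/(4πk) = 0.03963/(4π·0.0476) = 0.06626 K/W
ΣR = 1.954×10^-6 + 0.06626 = 0.06626 K/W
Q = ΔT/ΣR = (318.5 K − 282.77 K)/0.06626 = 539 W

Q = 539 W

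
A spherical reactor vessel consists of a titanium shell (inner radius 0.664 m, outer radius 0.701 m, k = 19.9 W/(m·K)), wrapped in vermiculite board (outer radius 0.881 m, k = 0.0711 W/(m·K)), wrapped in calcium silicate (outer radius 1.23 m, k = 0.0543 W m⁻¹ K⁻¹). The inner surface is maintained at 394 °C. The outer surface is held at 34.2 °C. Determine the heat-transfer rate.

Q = 451 W

Resistance network (inner→outer):
  R_titanium = (1/0.664 − 1/0.701)/(4πk) = 0.07949/(4π·19.9) = 3.179×10^-4 K/W
  R_vermiculite board = (1/0.701 − 1/0.881)/(4πk) = 0.2915/(4π·0.0711) = 0.3262 K/W
  R_calcium silicate = (1/0.881 − 1/1.23)/(4πk) = 0.3221/(4π·0.0543) = 0.4720 K/W
ΣR = 3.179×10^-4 + 0.3262 + 0.4720 = 0.7985 K/W
Q = ΔT/ΣR = (394 °C − 34.2 °C)/0.7985 = 451 W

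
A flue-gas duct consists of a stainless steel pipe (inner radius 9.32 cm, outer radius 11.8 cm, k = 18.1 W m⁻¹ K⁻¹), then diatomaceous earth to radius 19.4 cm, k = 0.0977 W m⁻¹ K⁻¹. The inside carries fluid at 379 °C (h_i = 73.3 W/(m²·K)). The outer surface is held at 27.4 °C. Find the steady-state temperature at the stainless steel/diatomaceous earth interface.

T = 368 °C

Treat each layer as a resistance in series:
  R'_conv,in = 1/(2πr h) = 1/(2π·0.0932·73.3) = 0.02330 m·K/W
  R'_stainless steel = ln(0.118/0.0932)/(2πk) = 0.2359/(2π·18.1) = 0.002075 m·K/W
  R'_diatomaceous earth = ln(0.194/0.118)/(2πk) = 0.4972/(2π·0.0977) = 0.8099 m·K/W
ΣR = 0.02330 + 0.002075 + 0.8099 = 0.8353 m·K/W
Q' = ΔT/ΣR = (379 °C − 27.4 °C)/0.8353 = 420.9 W/m
From the inner boundary to the stainless steel/diatomaceous earth interface, ΣR_partial = 0.02538 m·K/W.
T_interface = T_in − Q'·ΣR_partial = 379 °C − (420.9)(0.02538) = 368 °C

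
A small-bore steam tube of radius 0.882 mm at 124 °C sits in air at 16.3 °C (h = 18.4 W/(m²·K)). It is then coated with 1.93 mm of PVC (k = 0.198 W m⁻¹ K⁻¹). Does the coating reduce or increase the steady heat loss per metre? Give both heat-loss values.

increases: 11.0 → 26.9 W/m

Critical radius for a cylinder: r_cr = k/h = 0.0108 m = 1.08 cm.
Outer radius after coating: r₂ = 8.82×10^-4 + 0.00193 = 0.002812 m.
Since r₁ < r_cr and r₂ ≤ r_cr, the coating moves toward the maximum at r_cr — heat loss rises.
Bare: R = 1/(2πr₁h) = 9.807 m·K/W; Q = 107.7/9.807 = 11.0 W/m.
Coated: R = R_cond + R_conv = 4.008 m·K/W; Q = 107.7/4.008 = 26.9 W/m.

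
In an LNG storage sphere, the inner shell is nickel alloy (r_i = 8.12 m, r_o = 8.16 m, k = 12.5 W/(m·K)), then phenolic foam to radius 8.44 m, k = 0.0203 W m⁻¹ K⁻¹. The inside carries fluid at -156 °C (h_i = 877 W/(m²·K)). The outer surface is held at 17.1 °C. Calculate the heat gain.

Resistance network (inner→outer):
  R_conv,in = 1/(4πr²h) = 1/(4π·8.12²·877) = 1.376×10^-6 K/W
  R_nickel alloy = (1/8.12 − 1/8.16)/(4πk) = 6.037×10^-4/(4π·12.5) = 3.843×10^-6 K/W
  R_phenolic foam = (1/8.16 − 1/8.44)/(4πk) = 0.004066/(4π·0.0203) = 0.01594 K/W
ΣR = 1.376×10^-6 + 3.843×10^-6 + 0.01594 = 0.01595 K/W
Q = ΔT/ΣR = (-156 °C − 17.1 °C)/0.01595 = -10900 W
(Negative Q ⇒ heat flows inward; heat gain = 10900 W.)

Q = 10900 W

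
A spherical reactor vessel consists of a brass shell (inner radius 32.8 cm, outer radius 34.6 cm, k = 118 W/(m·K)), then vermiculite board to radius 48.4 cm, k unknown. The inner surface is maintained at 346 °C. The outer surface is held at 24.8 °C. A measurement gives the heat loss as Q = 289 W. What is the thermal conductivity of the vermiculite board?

k = 0.0590 W/m·K

ΣR = ΔT/Q = |346 − 24.8|/289 = 1.111 K/W
Known resistances:
  R_brass = (1/0.328 − 1/0.346)/(4πk) = 0.1586/(4π·118) = 1.070×10^-4 K/W
R_vermiculite board = ΣR − ΣR_known = 1.111 − 1.070×10^-4 = 1.111 K/W
(1/r₁−1/r₂)/(4πk) = 1.111 ⇒ k = 0.8241/(4π·1.111) = 0.0590 W/m·K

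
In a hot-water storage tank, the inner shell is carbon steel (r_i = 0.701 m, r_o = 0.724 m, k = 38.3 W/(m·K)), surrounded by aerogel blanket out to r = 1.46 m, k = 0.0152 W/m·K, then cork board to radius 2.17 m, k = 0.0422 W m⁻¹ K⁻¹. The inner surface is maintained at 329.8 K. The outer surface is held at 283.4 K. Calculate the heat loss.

Series thermal resistances, inner to outer:
  R_carbon steel = (1/0.701 − 1/0.724)/(4πk) = 0.04532/(4π·38.3) = 9.416×10^-5 K/W
  R_aerogel blanket = (1/0.724 − 1/1.46)/(4πk) = 0.6963/(4π·0.0152) = 3.645 K/W
  R_cork board = (1/1.46 − 1/2.17)/(4πk) = 0.2241/(4π·0.0422) = 0.4226 K/W
ΣR = 9.416×10^-5 + 3.645 + 0.4226 = 4.068 K/W
Q = ΔT/ΣR = (329.8 K − 283.4 K)/4.068 = 11.4 W

Q = 11.4 W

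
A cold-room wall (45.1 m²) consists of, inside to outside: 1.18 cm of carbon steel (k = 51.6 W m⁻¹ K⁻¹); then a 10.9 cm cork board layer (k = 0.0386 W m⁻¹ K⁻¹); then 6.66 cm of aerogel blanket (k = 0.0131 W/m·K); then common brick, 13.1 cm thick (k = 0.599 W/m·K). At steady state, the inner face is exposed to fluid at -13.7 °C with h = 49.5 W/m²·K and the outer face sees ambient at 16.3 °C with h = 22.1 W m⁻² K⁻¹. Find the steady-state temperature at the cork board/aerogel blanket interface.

T = -3.28 °C

Resistance network (inner→outer):
  R_conv,in = 1/(hA) = 1/(49.5·45.1) = 4.479×10^-4 K/W
  R_carbon steel = L/(kA) = 0.0118/(51.6·45.1) = 5.071×10^-6 K/W
  R_cork board = L/(kA) = 0.109/(0.0386·45.1) = 0.06261 K/W
  R_aerogel blanket = L/(kA) = 0.0666/(0.0131·45.1) = 0.1127 K/W
  R_common brick = L/(kA) = 0.131/(0.599·45.1) = 0.004849 K/W
  R_conv,out = 1/(hA) = 1/(22.1·45.1) = 0.001003 K/W
ΣR = 4.479×10^-4 + 5.071×10^-6 + 0.06261 + 0.1127 + 0.004849 + 0.001003 = 0.1816 K/W
Q = ΔT/ΣR = (-13.7 °C − 16.3 °C)/0.1816 = -165.2 W
From the inner boundary to the cork board/aerogel blanket interface, ΣR_partial = 0.06306 K/W.
T_interface = T_in − Q·ΣR_partial = -13.7 °C − (-165.2)(0.06306) = -3.28 °C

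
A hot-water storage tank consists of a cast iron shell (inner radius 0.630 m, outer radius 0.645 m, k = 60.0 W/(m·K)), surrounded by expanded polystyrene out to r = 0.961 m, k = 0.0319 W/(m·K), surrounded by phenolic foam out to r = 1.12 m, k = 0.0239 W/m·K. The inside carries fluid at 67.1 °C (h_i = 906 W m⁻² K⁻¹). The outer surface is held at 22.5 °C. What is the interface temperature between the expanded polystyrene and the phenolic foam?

Treat each layer as a resistance in series:
  R_conv,in = 1/(4πr²h) = 1/(4π·0.630²·906) = 2.213×10^-4 K/W
  R_cast iron = (1/0.630 − 1/0.645)/(4πk) = 0.03691/(4π·60.0) = 4.896×10^-5 K/W
  R_expanded polystyrene = (1/0.645 − 1/0.961)/(4πk) = 0.5098/(4π·0.0319) = 1.272 K/W
  R_phenolic foam = (1/0.961 − 1/1.12)/(4πk) = 0.1477/(4π·0.0239) = 0.4919 K/W
ΣR = 2.213×10^-4 + 4.896×10^-5 + 1.272 + 0.4919 = 1.764 K/W
Q = ΔT/ΣR = (67.1 °C − 22.5 °C)/1.764 = 25.28 W
From the inner boundary to the expanded polystyrene/phenolic foam interface, ΣR_partial = 1.272 K/W.
T_interface = T_in − Q·ΣR_partial = 67.1 °C − (25.28)(1.272) = 34.9 °C

T = 34.9 °C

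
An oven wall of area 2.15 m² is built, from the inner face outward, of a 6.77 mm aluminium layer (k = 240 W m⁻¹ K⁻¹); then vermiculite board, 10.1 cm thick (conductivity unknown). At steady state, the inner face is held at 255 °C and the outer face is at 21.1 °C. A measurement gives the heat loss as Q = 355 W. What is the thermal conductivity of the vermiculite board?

ΣR = ΔT/Q = |255 − 21.1|/355 = 0.6589 K/W
Known resistances:
  R_aluminium = L/(kA) = 0.00677/(240·2.15) = 1.312×10^-5 K/W
R_vermiculite board = ΣR − ΣR_known = 0.6589 − 1.312×10^-5 = 0.6589 K/W
L/(kA) = 0.6589 ⇒ k = 0.101/(0.6589·2.15) = 0.0713 W/m·K

k = 0.0713 W/m·K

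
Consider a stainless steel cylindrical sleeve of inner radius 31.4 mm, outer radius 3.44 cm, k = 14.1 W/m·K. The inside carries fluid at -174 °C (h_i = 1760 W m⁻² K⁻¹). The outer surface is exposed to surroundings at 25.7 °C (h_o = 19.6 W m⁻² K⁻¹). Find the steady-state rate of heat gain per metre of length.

Series thermal resistances, inner to outer:
  R'_conv,in = 1/(2πr h) = 1/(2π·0.0314·1760) = 0.002880 m·K/W
  R'_stainless steel = ln(0.0344/0.0314)/(2πk) = 0.09125/(2π·14.1) = 0.001030 m·K/W
  R'_conv,out = 1/(2πr h) = 1/(2π·0.0344·19.6) = 0.2361 m·K/W
ΣR = 0.002880 + 0.001030 + 0.2361 = 0.2400 m·K/W
Q' = ΔT/ΣR = (-174 °C − 25.7 °C)/0.2400 = -832 W/m
(Negative Q' ⇒ heat flows inward; heat gain = 832 W/m.)

Q' = 832 W/m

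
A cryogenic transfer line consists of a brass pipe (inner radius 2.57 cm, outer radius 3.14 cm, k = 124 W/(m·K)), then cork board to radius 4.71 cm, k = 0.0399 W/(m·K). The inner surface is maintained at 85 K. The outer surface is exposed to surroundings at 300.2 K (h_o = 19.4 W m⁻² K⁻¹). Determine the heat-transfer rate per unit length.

Q' = 120 W/m

Series thermal resistances, inner to outer:
  R'_brass = ln(0.0314/0.0257)/(2πk) = 0.2003/(2π·124) = 2.571×10^-4 m·K/W
  R'_cork board = ln(0.0471/0.0314)/(2πk) = 0.4055/(2π·0.0399) = 1.617 m·K/W
  R'_conv,out = 1/(2πr h) = 1/(2π·0.0471·19.4) = 0.1742 m·K/W
ΣR = 2.571×10^-4 + 1.617 + 0.1742 = 1.791 m·K/W
Q' = ΔT/ΣR = (85 K − 300.2 K)/1.791 = -120 W/m
(Negative Q' ⇒ heat flows inward; heat gain = 120 W/m.)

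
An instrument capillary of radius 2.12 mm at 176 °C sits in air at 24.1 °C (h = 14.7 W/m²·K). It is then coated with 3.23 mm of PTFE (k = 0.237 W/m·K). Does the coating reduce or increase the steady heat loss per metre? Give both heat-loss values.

Critical radius for a cylinder: r_cr = k/h = 0.0161 m = 1.61 cm.
Outer radius after coating: r₂ = 0.00212 + 0.00323 = 0.00535 m.
Since r₁ < r_cr and r₂ ≤ r_cr, the coating moves toward the maximum at r_cr — heat loss rises.
Bare: R = 1/(2πr₁h) = 5.107 m·K/W; Q = 151.9/5.107 = 29.7 W/m.
Coated: R = R_cond + R_conv = 2.645 m·K/W; Q = 151.9/2.645 = 57.4 W/m.

increases: 29.7 → 57.4 W/m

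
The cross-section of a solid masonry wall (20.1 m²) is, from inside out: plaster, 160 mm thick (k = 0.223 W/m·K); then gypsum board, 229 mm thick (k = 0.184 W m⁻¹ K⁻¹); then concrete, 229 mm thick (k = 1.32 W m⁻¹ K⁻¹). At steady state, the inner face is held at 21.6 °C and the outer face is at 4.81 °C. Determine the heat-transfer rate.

Series thermal resistances, inner to outer:
  R_plaster = L/(kA) = 0.160/(0.223·20.1) = 0.03570 K/W
  R_gypsum board = L/(kA) = 0.229/(0.184·20.1) = 0.06192 K/W
  R_concrete = L/(kA) = 0.229/(1.32·20.1) = 0.008631 K/W
ΣR = 0.03570 + 0.06192 + 0.008631 = 0.1063 K/W
Q = ΔT/ΣR = (21.6 °C − 4.81 °C)/0.1063 = 158 W

Q = 158 W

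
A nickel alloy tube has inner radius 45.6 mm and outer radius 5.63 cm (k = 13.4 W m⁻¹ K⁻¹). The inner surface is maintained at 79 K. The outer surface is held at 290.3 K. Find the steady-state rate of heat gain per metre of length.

Q' = 2πk·ΔT/ln(r₂/r₁) = 2π × 13.4 × 211.3 / ln(0.0563/0.0456) = 84400 W/m

Q' = 84.4 kW/m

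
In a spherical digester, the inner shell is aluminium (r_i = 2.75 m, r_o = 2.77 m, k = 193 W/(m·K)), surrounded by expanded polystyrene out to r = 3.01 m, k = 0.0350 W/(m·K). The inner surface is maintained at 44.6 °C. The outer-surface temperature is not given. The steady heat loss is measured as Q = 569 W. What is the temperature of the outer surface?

Sum the resistances:
  R_aluminium = (1/2.75 − 1/2.77)/(4πk) = 0.002626/(4π·193) = 1.083×10^-6 K/W
  R_expanded polystyrene = (1/2.77 − 1/3.01)/(4πk) = 0.02878/(4π·0.0350) = 0.06545 K/W
ΣR = 0.06545 K/W
ΔT = Q·ΣR = 569 × 0.06545 = 37.24 K
Heat flows outward, so T_out = T_in − ΔT = 44.6 − 37.24 = 7.36 °C

T_out = 7.36 °C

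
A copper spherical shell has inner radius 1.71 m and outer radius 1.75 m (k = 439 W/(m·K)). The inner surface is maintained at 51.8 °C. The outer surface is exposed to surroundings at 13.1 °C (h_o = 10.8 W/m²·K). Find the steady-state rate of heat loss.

Resistance network (inner→outer):
  R_copper = (1/1.71 − 1/1.75)/(4πk) = 0.01337/(4π·439) = 2.423×10^-6 K/W
  R_conv,out = 1/(4πr²h) = 1/(4π·1.75²·10.8) = 0.002406 K/W
ΣR = 2.423×10^-6 + 0.002406 = 0.002408 K/W
Q = ΔT/ΣR = (51.8 °C − 13.1 °C)/0.002408 = 16100 W

Q = 16.1 kW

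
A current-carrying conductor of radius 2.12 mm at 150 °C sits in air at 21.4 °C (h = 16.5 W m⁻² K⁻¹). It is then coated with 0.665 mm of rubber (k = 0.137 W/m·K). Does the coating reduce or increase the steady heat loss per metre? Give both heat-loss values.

Critical radius for a cylinder: r_cr = k/h = 0.00830 m = 0.830 cm.
Outer radius after coating: r₂ = 0.00212 + 6.65×10^-4 = 0.002785 m.
Since r₁ < r_cr and r₂ ≤ r_cr, the coating moves toward the maximum at r_cr — heat loss rises.
Bare: R = 1/(2πr₁h) = 4.550 m·K/W; Q = 128.6/4.550 = 28.3 W/m.
Coated: R = R_cond + R_conv = 3.780 m·K/W; Q = 128.6/3.780 = 34.0 W/m.

increases: 28.3 → 34.0 W/m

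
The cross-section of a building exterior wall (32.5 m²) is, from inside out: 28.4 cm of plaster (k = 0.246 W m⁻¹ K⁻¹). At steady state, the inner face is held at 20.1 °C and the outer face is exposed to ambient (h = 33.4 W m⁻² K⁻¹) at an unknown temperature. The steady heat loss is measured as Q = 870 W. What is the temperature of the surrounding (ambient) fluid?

T_out = -11.6 °C

Sum the resistances:
  R_plaster = L/(kA) = 0.284/(0.246·32.5) = 0.03552 K/W
  R_conv,out = 1/(hA) = 1/(33.4·32.5) = 9.212×10^-4 K/W
ΣR = 0.03644 K/W
ΔT = Q·ΣR = 870 × 0.03644 = 31.70 K
Heat flows outward, so T_out = T_in − ΔT = 20.1 − 31.70 = -11.6 °C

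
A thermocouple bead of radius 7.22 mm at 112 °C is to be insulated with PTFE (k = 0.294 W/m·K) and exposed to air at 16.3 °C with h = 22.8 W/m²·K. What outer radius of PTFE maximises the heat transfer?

r_cr = 2.58 cm

For a sphere, r_cr = 2k_ins/h = 2·0.294/22.8 = 0.0258 m = 2.58 cm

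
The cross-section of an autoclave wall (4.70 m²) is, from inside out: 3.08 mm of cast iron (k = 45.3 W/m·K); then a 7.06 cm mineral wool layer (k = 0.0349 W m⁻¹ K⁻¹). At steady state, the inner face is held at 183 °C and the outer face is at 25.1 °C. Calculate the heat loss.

Treat each layer as a resistance in series:
  R_cast iron = L/(kA) = 0.00308/(45.3·4.70) = 1.447×10^-5 K/W
  R_mineral wool = L/(kA) = 0.0706/(0.0349·4.70) = 0.4304 K/W
ΣR = 1.447×10^-5 + 0.4304 = 0.4304 K/W
Q = ΔT/ΣR = (183 °C − 25.1 °C)/0.4304 = 367 W

Q = 367 W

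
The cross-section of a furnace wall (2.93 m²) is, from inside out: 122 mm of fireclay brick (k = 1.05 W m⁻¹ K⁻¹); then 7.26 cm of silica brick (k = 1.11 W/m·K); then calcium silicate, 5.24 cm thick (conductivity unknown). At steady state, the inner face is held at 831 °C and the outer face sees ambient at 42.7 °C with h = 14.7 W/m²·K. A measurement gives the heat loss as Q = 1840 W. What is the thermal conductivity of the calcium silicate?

ΣR = ΔT/Q = |831 − 42.7|/1840 = 0.4284 K/W
Known resistances:
  R_fireclay brick = L/(kA) = 0.122/(1.05·2.93) = 0.03966 K/W
  R_silica brick = L/(kA) = 0.0726/(1.11·2.93) = 0.02232 K/W
  R_conv,out = 1/(hA) = 1/(14.7·2.93) = 0.02322 K/W
R_calcium silicate = ΣR − ΣR_known = 0.4284 − 0.08520 = 0.3432 K/W
L/(kA) = 0.3432 ⇒ k = 0.0524/(0.3432·2.93) = 0.0521 W/m·K

k = 0.0521 W/m·K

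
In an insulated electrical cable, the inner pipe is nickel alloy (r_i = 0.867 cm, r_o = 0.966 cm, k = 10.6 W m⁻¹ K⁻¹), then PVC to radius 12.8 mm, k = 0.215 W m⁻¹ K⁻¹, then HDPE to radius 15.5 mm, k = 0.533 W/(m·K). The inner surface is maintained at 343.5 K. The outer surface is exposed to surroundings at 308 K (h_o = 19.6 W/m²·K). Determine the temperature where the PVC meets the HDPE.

Treat each layer as a resistance in series:
  R'_nickel alloy = ln(0.00966/0.00867)/(2πk) = 0.1081/(2π·10.6) = 0.001623 m·K/W
  R'_PVC = ln(0.0128/0.00966)/(2πk) = 0.2815/(2π·0.215) = 0.2083 m·K/W
  R'_HDPE = ln(0.0155/0.0128)/(2πk) = 0.1914/(2π·0.533) = 0.05715 m·K/W
  R'_conv,out = 1/(2πr h) = 1/(2π·0.0155·19.6) = 0.5239 m·K/W
ΣR = 0.001623 + 0.2083 + 0.05715 + 0.5239 = 0.7910 m·K/W
Q' = ΔT/ΣR = (343.5 K − 308 K)/0.7910 = 44.88 W/m
From the inner boundary to the PVC/HDPE interface, ΣR_partial = 0.2099 m·K/W.
T_interface = T_in − Q'·ΣR_partial = 343.5 K − (44.88)(0.2099) = 334.1 K

T = 334.1 K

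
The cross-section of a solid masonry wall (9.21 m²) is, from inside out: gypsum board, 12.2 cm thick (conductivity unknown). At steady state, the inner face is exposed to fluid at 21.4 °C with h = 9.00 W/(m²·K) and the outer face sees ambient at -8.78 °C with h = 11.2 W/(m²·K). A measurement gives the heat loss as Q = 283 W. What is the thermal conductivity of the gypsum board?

ΣR = ΔT/Q = |21.4 − -8.78|/283 = 0.1066 K/W
Known resistances:
  R_conv,in = 1/(hA) = 1/(9.00·9.21) = 0.01206 K/W
  R_conv,out = 1/(hA) = 1/(11.2·9.21) = 0.009694 K/W
R_gypsum board = ΣR − ΣR_known = 0.1066 − 0.02175 = 0.08485 K/W
L/(kA) = 0.08485 ⇒ k = 0.122/(0.08485·9.21) = 0.156 W/m·K

k = 0.156 W/m·K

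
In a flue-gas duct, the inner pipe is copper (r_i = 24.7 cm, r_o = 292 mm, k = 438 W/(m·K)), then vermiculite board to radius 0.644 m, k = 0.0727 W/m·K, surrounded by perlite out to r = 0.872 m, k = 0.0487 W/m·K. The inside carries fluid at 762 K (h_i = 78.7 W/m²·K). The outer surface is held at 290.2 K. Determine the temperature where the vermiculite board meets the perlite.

Series thermal resistances, inner to outer:
  R'_conv,in = 1/(2πr h) = 1/(2π·0.247·78.7) = 0.008187 m·K/W
  R'_copper = ln(0.292/0.247)/(2πk) = 0.1674/(2π·438) = 6.082×10^-5 m·K/W
  R'_vermiculite board = ln(0.644/0.292)/(2πk) = 0.7909/(2π·0.0727) = 1.732 m·K/W
  R'_perlite = ln(0.872/0.644)/(2πk) = 0.3031/(2π·0.0487) = 0.9905 m·K/W
ΣR = 0.008187 + 6.082×10^-5 + 1.732 + 0.9905 = 2.731 m·K/W
Q' = ΔT/ΣR = (762 K − 290.2 K)/2.731 = 172.8 W/m
From the inner boundary to the vermiculite board/perlite interface, ΣR_partial = 1.740 m·K/W.
T_interface = T_in − Q'·ΣR_partial = 762 K − (172.8)(1.740) = 461 K

T = 461 K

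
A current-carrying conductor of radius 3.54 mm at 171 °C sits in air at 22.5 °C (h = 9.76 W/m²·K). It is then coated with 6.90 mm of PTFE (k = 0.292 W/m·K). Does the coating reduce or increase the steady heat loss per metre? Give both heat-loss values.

increases: 32.2 → 69.0 W/m

Critical radius for a cylinder: r_cr = k/h = 0.0299 m = 2.99 cm.
Outer radius after coating: r₂ = 0.00354 + 0.00690 = 0.01044 m.
Since r₁ < r_cr and r₂ ≤ r_cr, the coating moves toward the maximum at r_cr — heat loss rises.
Bare: R = 1/(2πr₁h) = 4.606 m·K/W; Q = 148.5/4.606 = 32.2 W/m.
Coated: R = R_cond + R_conv = 2.151 m·K/W; Q = 148.5/2.151 = 69.0 W/m.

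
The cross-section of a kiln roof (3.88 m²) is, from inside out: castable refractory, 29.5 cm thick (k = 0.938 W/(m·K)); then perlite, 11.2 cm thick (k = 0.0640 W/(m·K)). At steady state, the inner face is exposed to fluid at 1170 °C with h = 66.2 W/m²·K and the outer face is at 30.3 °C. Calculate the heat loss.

Treat each layer as a resistance in series:
  R_conv,in = 1/(hA) = 1/(66.2·3.88) = 0.003893 K/W
  R_castable refractory = L/(kA) = 0.295/(0.938·3.88) = 0.08106 K/W
  R_perlite = L/(kA) = 0.112/(0.0640·3.88) = 0.4510 K/W
ΣR = 0.003893 + 0.08106 + 0.4510 = 0.5360 K/W
Q = ΔT/ΣR = (1170 °C − 30.3 °C)/0.5360 = 2130 W

Q = 2130 W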